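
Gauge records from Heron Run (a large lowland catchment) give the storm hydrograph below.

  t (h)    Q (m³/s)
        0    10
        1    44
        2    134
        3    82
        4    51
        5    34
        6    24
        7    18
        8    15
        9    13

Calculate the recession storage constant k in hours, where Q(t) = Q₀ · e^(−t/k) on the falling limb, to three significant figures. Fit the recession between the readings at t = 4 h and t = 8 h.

k ≈ 3.27 h

On the falling limb, Q drops from 51 to 15 m³/s between t = 4 h and t = 8 h (Δt = 4 h).
k = −Δt / ln(Q₂/Q₁) = −4 / ln(15/51) = 3.27 h.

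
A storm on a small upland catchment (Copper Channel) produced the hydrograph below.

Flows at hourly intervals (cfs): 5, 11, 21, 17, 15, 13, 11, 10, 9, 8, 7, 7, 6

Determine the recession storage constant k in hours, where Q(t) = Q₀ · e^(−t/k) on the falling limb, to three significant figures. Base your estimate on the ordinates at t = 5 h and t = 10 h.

k ≈ 8.08 h

On the falling limb, Q drops from 13 to 7 cfs between t = 5 h and t = 10 h (Δt = 5 h).
k = −Δt / ln(Q₂/Q₁) = −5 / ln(7/13) = 8.08 h.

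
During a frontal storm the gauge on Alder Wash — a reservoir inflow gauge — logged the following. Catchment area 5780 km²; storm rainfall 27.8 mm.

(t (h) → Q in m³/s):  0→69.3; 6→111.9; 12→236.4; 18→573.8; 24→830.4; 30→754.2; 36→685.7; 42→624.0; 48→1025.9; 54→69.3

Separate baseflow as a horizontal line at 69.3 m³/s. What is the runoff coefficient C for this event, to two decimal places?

C ≈ 0.58

ΣQ_DR = 4288 m³/s; V = ΣQ_DR·Δt = 9.262 × 10^7 m³.
Runoff depth d = V / A = 16.02 mm.
C = d / P = 16.02 / 27.8 = 0.58.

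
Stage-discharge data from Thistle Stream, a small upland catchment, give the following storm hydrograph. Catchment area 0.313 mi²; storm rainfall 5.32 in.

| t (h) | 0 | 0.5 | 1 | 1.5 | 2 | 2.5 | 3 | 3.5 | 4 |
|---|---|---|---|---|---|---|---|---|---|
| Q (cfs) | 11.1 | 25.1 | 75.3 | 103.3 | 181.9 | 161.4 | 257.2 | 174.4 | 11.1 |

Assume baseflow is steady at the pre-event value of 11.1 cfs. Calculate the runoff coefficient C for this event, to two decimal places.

ΣQ_DR = 900.9 cfs; V = ΣQ_DR·Δt = 1.622 × 10^6 ft³.
Runoff depth d = V / A = 2.230 in.
C = d / P = 2.230 / 5.32 = 0.42.

C ≈ 0.42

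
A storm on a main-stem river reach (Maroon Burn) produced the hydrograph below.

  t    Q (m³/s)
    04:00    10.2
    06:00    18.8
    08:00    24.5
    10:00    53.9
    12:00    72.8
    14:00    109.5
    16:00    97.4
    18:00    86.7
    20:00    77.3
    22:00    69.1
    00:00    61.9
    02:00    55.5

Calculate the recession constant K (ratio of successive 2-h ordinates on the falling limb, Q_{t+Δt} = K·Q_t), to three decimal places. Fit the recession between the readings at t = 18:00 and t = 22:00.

K ≈ 0.893

Using the recession-limb readings at t = 18:00 and t = 22:00: Q falls from 86.7 to 69.1 m³/s over 2 intervals.
K = (Q₂/Q₁)^(1/2) = (69.1/86.7)^(1/2) = 0.893.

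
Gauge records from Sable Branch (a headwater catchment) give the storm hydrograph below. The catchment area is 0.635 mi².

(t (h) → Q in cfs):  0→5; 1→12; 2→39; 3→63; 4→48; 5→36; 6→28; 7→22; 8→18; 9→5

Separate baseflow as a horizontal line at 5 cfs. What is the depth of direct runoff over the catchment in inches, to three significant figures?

d ≈ 0.552 in

Direct runoff: 0.0, 7.0, 34.0, 58.0, 43.0, 31.0, 23.0, 17.0, 13.0, 0.0 cfs; ΣQ_DR = 226.0 cfs.
V = ΣQ_DR · Δt = 226.0 × 3600 s = 8.136 × 10^5 ft³.
Over A = 0.635 mi², depth = V / A = 0.552 in.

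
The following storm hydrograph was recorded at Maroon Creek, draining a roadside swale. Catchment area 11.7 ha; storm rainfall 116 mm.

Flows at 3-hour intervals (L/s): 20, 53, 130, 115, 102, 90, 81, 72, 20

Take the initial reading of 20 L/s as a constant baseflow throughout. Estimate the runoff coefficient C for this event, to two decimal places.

C ≈ 0.40

ΣQ_DR = 503.0 L/s; V = ΣQ_DR·Δt = 5.432 × 10^6 L.
Runoff depth d = V / A = 46.43 mm.
C = d / P = 46.43 / 116 = 0.40.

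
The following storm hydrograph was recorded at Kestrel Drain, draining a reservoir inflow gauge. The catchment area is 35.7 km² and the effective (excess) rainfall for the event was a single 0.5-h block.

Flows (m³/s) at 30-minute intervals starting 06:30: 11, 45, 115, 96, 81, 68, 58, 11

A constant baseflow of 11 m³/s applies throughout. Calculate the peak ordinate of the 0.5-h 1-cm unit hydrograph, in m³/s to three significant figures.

U_p ≈ 52.0 m³/s

Direct runoff: 0.0, 34.0, 104.0, 85.0, 70.0, 57.0, 47.0, 0.0 m³/s; ΣQ_DR = 397.0 m³/s, peak = 104.0 m³/s.
Runoff depth d = ΣQ_DR·Δt / A = 397.0 × 1800 / (35.7 km²) = 20.02 mm.
The 1-cm UH is the DRH scaled by (10 mm)/d, so U_p = 104.0 × 10/20.02 = 52.0 m³/s.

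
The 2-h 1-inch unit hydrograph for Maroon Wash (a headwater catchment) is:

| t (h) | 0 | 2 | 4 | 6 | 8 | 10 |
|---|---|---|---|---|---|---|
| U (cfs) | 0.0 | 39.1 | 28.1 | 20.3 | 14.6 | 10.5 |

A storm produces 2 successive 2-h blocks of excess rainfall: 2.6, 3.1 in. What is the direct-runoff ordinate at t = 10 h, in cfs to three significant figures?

By discrete convolution, Q_j = Σ (P_i / 1 in) · U_{j−i}.
At t = 10 h (j=5): Q = (2.6/1)·10.5 + (3.1/1)·14.6 = 72.6 cfs.

Q ≈ 72.6 cfs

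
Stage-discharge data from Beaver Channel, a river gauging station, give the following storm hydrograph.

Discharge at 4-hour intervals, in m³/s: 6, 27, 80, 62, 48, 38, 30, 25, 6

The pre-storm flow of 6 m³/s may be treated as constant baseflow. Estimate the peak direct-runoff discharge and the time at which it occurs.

Subtracting baseflow gives direct-runoff ordinates: 0.0, 21.0, 74.0, 56.0, 42.0, 32.0, 24.0, 19.0, 0.0 m³/s.
The maximum is 74.0 m³/s, occurring at the reading for t = 8 h.

Q_p = 74.0 m³/s at t = 8 h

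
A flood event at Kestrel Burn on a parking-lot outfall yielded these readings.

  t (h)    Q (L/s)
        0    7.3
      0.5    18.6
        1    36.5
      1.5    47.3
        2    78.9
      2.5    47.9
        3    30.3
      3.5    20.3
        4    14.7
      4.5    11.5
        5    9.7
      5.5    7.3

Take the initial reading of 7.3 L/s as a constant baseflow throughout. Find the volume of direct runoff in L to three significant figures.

Direct-runoff ordinates (Q − Q_b): 0.0, 11.3, 29.2, 40.0, 71.6, 40.6, 23.0, 13.0, 7.4, 4.2, 2.4, 0.0 L/s.
ΣQ_DR = 242.7 L/s.
With Δt = 0.5 h = 1800 s, V = ΣQ_DR · Δt = 242.7 × 1800 = 4.37 × 10^5 L.

V ≈ 4.37 × 10^5 L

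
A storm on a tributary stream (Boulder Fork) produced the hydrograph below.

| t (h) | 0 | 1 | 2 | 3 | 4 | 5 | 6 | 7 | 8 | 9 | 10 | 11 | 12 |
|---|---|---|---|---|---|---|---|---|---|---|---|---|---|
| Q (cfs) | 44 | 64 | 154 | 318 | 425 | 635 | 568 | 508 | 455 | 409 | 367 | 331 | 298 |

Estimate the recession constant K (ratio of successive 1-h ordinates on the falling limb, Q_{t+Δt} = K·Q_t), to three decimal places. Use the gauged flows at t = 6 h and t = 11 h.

K ≈ 0.898

Using the recession-limb readings at t = 6 h and t = 11 h: Q falls from 568 to 331 cfs over 5 intervals.
K = (Q₂/Q₁)^(1/5) = (331/568)^(1/5) = 0.898.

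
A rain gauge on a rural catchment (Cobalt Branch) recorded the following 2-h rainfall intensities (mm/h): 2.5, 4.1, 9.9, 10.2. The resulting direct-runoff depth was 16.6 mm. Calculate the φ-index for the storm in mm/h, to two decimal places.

φ ≈ 5.90 mm/h

Only the 2 blocks with intensity above φ contribute runoff: 9.9, 10.2 mm/h.
Σ(I−φ)·Δt = d  ⇒  (9.9+10.2 − 2φ)·2 = 16.6
φ = (20.10 − 16.6/2) / 2 = 5.90 mm/h.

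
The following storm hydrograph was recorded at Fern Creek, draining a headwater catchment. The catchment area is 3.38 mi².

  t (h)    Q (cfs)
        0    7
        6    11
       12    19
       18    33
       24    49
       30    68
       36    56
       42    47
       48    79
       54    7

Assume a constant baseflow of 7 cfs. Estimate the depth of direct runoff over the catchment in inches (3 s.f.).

d ≈ 0.842 in

Direct runoff: 0.0, 4.0, 12.0, 26.0, 42.0, 61.0, 49.0, 40.0, 72.0, 0.0 cfs; ΣQ_DR = 306.0 cfs.
V = ΣQ_DR · Δt = 306.0 × 21600 s = 6.610 × 10^6 ft³.
Over A = 3.38 mi², depth = V / A = 0.842 in.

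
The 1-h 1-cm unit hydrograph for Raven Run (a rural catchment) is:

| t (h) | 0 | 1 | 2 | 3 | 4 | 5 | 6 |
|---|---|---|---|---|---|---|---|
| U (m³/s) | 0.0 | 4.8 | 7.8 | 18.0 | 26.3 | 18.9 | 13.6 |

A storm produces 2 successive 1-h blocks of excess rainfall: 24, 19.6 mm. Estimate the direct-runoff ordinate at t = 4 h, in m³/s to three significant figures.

Q ≈ 98.4 m³/s

By discrete convolution, Q_j = Σ (P_i / 10 mm) · U_{j−i}.
At t = 4 h (j=4): Q = (24/10)·26.3 + (19.6/10)·18.0 = 98.4 m³/s.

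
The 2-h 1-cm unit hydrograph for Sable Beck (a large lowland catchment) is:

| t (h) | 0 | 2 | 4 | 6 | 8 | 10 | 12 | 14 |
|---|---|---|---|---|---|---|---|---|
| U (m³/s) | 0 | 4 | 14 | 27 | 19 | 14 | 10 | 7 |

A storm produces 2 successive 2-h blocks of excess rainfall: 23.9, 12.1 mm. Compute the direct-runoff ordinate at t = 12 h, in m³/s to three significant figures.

Q ≈ 40.8 m³/s

By discrete convolution, Q_j = Σ (P_i / 10 mm) · U_{j−i}.
At t = 12 h (j=6): Q = (23.9/10)·10 + (12.1/10)·14 = 40.8 m³/s.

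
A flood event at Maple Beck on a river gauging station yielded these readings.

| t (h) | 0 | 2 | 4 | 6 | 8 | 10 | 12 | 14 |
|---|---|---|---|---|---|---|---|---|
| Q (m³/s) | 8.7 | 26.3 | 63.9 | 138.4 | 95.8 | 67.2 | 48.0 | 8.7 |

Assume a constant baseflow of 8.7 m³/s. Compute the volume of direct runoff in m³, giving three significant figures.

V ≈ 2.79 × 10^6 m³

Direct-runoff ordinates (Q − Q_b): 0.0, 17.6, 55.2, 129.7, 87.1, 58.5, 39.3, 0.0 m³/s.
ΣQ_DR = 387.4 m³/s.
With Δt = 2 h = 7200 s, V = ΣQ_DR · Δt = 387.4 × 7200 = 2.79 × 10^6 m³.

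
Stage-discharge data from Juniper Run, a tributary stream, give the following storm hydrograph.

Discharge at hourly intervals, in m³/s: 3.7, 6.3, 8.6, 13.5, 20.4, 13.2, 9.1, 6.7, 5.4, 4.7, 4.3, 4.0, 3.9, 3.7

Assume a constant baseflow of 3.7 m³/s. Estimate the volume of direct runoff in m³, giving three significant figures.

Direct-runoff ordinates (Q − Q_b): 0.0, 2.6, 4.9, 9.8, 16.7, 9.5, 5.4, 3.0, 1.7, 1.0, 0.6, 0.3, 0.2, 0.0 m³/s.
ΣQ_DR = 55.70 m³/s.
With Δt = 1 h = 3600 s, V = ΣQ_DR · Δt = 55.70 × 3600 = 2.01 × 10^5 m³.

V ≈ 2.01 × 10^5 m³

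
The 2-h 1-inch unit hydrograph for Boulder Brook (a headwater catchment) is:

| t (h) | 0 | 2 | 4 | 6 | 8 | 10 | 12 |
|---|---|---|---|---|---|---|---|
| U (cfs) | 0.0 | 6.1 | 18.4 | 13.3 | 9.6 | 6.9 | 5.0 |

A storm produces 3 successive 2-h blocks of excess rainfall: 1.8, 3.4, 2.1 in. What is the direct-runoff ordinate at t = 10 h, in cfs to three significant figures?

By discrete convolution, Q_j = Σ (P_i / 1 in) · U_{j−i}.
At t = 10 h (j=5): Q = (1.8/1)·6.9 + (3.4/1)·9.6 + (2.1/1)·13.3 = 73.0 cfs.

Q ≈ 73.0 cfs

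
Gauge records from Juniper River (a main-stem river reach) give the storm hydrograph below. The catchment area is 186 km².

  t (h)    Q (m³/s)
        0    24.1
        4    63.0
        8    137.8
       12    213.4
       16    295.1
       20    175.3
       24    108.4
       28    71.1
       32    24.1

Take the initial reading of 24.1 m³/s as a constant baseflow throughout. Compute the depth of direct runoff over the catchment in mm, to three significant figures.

d ≈ 69.3 mm

Direct runoff: 0.0, 38.9, 113.7, 189.3, 271.0, 151.2, 84.3, 47.0, 0.0 m³/s; ΣQ_DR = 895.4 m³/s.
V = ΣQ_DR · Δt = 895.4 × 14400 s = 1.289 × 10^7 m³.
Over A = 186 km², depth = V / A = 69.3 mm.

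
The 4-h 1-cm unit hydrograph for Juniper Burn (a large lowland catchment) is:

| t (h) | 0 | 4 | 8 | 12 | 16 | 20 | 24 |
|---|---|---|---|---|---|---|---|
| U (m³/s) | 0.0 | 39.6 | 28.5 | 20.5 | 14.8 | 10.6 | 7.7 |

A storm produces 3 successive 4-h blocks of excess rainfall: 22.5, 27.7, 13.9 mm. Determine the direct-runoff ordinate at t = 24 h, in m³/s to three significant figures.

By discrete convolution, Q_j = Σ (P_i / 10 mm) · U_{j−i}.
At t = 24 h (j=6): Q = (22.5/10)·7.7 + (27.7/10)·10.6 + (13.9/10)·14.8 = 67.3 m³/s.

Q ≈ 67.3 m³/s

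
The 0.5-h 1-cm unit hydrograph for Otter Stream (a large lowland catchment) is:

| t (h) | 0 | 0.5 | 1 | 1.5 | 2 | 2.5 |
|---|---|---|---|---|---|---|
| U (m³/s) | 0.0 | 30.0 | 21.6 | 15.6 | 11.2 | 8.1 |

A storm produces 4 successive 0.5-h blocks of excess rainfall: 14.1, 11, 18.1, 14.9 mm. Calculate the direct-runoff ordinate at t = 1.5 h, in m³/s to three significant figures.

Q ≈ 100 m³/s

By discrete convolution, Q_j = Σ (P_i / 10 mm) · U_{j−i}.
At t = 1.5 h (j=3): Q = (14.1/10)·15.6 + (11/10)·21.6 + (18.1/10)·30.0 + (14.9/10)·0.0 = 100 m³/s.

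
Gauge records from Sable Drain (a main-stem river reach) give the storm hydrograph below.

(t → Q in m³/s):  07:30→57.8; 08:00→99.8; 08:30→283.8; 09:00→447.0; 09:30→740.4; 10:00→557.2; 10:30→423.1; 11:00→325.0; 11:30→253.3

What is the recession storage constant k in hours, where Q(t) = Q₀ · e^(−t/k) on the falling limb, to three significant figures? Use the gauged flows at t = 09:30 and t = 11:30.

k ≈ 1.86 h

On the falling limb, Q drops from 740.4 to 253.3 m³/s between t = 09:30 and t = 11:30 (Δt = 2 h).
k = −Δt / ln(Q₂/Q₁) = −2 / ln(253.3/740.4) = 1.86 h.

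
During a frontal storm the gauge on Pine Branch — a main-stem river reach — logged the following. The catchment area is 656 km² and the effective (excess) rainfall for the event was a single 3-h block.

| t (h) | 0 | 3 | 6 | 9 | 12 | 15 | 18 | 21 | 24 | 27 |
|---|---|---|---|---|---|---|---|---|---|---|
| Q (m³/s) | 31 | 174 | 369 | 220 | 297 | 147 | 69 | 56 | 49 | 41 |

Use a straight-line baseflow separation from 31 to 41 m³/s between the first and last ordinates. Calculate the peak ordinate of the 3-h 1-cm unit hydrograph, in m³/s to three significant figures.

Direct runoff: 0.00, 141.89, 335.78, 185.67, 261.56, 110.44, 31.33, 17.22, 9.11, 0.00 m³/s; ΣQ_DR = 1093 m³/s, peak = 335.78 m³/s.
Runoff depth d = ΣQ_DR·Δt / A = 1093 × 10800 / (656 km²) = 17.99 mm.
The 1-cm UH is the DRH scaled by (10 mm)/d, so U_p = 335.78 × 10/17.99 = 187 m³/s.

U_p ≈ 187 m³/s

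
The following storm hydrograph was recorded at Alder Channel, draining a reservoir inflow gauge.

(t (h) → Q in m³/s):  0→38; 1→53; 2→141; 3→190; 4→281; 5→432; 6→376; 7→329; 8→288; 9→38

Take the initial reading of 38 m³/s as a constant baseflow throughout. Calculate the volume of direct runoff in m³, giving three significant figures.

V ≈ 6.43 × 10^6 m³

Direct-runoff ordinates (Q − Q_b): 0.0, 15.0, 103.0, 152.0, 243.0, 394.0, 338.0, 291.0, 250.0, 0.0 m³/s.
ΣQ_DR = 1786 m³/s.
With Δt = 1 h = 3600 s, V = ΣQ_DR · Δt = 1786 × 3600 = 6.43 × 10^6 m³.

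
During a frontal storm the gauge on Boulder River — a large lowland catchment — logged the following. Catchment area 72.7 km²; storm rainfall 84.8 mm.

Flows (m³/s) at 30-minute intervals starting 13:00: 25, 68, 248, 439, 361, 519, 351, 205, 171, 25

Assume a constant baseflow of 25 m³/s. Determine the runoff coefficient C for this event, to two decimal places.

ΣQ_DR = 2162 m³/s; V = ΣQ_DR·Δt = 3.892 × 10^6 m³.
Runoff depth d = V / A = 53.53 mm.
C = d / P = 53.53 / 84.8 = 0.63.

C ≈ 0.63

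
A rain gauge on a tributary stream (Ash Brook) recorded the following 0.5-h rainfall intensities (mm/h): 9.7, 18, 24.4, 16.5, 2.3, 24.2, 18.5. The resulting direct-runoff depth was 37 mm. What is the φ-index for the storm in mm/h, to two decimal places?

Only the 6 blocks with intensity above φ contribute runoff: 9.7, 18, 24.4, 16.5, 24.2, 18.5 mm/h.
Σ(I−φ)·Δt = d  ⇒  (9.7+18+24.4+16.5+24.2+18.5 − 6φ)·0.5 = 37
φ = (111.3 − 37/0.5) / 6 = 6.22 mm/h.

φ ≈ 6.22 mm/h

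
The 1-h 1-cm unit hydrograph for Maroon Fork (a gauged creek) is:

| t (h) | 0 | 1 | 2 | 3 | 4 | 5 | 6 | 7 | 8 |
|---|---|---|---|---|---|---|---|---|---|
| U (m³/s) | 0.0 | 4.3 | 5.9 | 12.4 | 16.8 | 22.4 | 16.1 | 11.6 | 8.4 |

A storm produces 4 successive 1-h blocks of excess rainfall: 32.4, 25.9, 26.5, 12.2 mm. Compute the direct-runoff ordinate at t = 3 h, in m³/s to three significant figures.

Q ≈ 66.9 m³/s

By discrete convolution, Q_j = Σ (P_i / 10 mm) · U_{j−i}.
At t = 3 h (j=3): Q = (32.4/10)·12.4 + (25.9/10)·5.9 + (26.5/10)·4.3 + (12.2/10)·0.0 = 66.9 m³/s.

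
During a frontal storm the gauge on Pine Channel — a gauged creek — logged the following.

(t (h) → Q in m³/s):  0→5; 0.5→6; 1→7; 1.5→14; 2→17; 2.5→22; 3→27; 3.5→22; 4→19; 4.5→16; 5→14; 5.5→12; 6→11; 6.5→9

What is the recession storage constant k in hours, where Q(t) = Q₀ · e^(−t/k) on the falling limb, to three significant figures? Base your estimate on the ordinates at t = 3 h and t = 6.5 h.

k ≈ 3.19 h

On the falling limb, Q drops from 27 to 9 m³/s between t = 3 h and t = 6.5 h (Δt = 3.5 h).
k = −Δt / ln(Q₂/Q₁) = −3.5 / ln(9/27) = 3.19 h.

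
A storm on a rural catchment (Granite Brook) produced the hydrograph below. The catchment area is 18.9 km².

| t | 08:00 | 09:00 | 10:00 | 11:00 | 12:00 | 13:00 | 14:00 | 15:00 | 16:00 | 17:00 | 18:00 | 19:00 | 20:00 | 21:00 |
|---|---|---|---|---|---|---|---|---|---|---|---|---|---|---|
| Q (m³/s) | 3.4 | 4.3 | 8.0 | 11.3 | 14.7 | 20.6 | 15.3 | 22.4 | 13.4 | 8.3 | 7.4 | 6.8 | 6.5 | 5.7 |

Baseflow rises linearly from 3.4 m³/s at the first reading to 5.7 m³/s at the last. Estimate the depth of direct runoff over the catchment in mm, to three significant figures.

d ≈ 16.1 mm

Direct runoff: 0.00, 0.72, 4.25, 7.37, 10.59, 16.32, 10.84, 17.76, 8.58, 3.31, 2.23, 1.45, 0.98, 0.00 m³/s; ΣQ_DR = 84.40 m³/s.
V = ΣQ_DR · Δt = 84.40 × 3600 s = 3.038 × 10^5 m³.
Over A = 18.9 km², depth = V / A = 16.1 mm.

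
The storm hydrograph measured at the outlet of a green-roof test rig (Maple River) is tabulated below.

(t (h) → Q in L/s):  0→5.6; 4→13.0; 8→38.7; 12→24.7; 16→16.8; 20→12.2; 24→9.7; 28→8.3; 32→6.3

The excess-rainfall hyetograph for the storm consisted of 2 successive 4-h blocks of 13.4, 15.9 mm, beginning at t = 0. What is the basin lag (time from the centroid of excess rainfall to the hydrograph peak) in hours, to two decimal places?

t_L ≈ 3.83 h

Centroid of excess rainfall: t_c = Σ P_i·t̄_i / ΣP_i = 4.1706 h (block centres at 2, 6 h).
Hydrograph peak occurs at t = 8 h, so basin lag t_L = 8 − 4.1706 = 3.83 h.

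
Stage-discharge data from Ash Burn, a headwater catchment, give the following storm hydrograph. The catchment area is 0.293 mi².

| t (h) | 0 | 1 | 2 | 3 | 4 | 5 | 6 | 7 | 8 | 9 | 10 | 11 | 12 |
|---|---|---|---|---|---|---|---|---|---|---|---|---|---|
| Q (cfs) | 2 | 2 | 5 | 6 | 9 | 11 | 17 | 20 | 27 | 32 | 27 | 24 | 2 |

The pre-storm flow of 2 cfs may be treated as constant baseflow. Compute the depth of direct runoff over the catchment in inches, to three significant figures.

d ≈ 0.836 in

Direct runoff: 0.0, 0.0, 3.0, 4.0, 7.0, 9.0, 15.0, 18.0, 25.0, 30.0, 25.0, 22.0, 0.0 cfs; ΣQ_DR = 158.0 cfs.
V = ΣQ_DR · Δt = 158.0 × 3600 s = 5.688 × 10^5 ft³.
Over A = 0.293 mi², depth = V / A = 0.836 in.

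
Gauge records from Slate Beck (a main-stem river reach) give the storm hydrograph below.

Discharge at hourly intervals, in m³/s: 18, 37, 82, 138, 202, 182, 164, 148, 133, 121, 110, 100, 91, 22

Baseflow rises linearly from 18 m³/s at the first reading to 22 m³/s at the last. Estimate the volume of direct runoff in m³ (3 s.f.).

V ≈ 4.56 × 10^6 m³

Direct-runoff ordinates (Q − Q_b): 0.00, 18.69, 63.38, 119.08, 182.77, 162.46, 144.15, 127.85, 112.54, 100.23, 88.92, 78.62, 69.31, 0.00 m³/s.
ΣQ_DR = 1268 m³/s.
With Δt = 1 h = 3600 s, V = ΣQ_DR · Δt = 1268 × 3600 = 4.56 × 10^6 m³.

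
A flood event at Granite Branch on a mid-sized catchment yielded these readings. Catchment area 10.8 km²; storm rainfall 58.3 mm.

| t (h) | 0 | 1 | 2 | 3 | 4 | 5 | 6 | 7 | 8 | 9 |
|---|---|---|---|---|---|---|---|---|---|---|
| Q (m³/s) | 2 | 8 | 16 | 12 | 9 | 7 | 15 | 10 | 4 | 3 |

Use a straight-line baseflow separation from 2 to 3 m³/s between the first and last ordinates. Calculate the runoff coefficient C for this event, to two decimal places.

ΣQ_DR = 61.00 m³/s; V = ΣQ_DR·Δt = 2.196 × 10^5 m³.
Runoff depth d = V / A = 20.33 mm.
C = d / P = 20.33 / 58.3 = 0.35.

C ≈ 0.35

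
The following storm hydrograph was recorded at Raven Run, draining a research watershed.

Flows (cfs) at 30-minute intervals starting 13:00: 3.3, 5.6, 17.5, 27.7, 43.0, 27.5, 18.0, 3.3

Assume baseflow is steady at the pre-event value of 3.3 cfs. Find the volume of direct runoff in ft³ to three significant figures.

Direct-runoff ordinates (Q − Q_b): 0.0, 2.3, 14.2, 24.4, 39.7, 24.2, 14.7, 0.0 cfs.
ΣQ_DR = 119.5 cfs.
With Δt = 0.5 h = 1800 s, V = ΣQ_DR · Δt = 119.5 × 1800 = 2.15 × 10^5 ft³.

V ≈ 2.15 × 10^5 ft³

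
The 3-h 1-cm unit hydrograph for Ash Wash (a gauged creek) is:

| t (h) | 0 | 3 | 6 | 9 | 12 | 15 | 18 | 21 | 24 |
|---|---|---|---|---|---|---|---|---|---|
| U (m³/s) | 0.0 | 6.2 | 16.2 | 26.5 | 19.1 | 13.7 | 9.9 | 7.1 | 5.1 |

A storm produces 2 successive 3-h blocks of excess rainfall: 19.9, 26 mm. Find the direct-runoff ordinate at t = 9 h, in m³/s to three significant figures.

Q ≈ 94.9 m³/s

By discrete convolution, Q_j = Σ (P_i / 10 mm) · U_{j−i}.
At t = 9 h (j=3): Q = (19.9/10)·26.5 + (26/10)·16.2 = 94.9 m³/s.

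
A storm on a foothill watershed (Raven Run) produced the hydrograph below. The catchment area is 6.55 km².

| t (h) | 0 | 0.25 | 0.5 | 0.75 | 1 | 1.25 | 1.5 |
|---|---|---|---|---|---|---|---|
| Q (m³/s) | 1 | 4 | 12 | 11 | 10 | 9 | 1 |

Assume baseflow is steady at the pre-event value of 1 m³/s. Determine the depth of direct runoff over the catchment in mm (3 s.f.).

Direct runoff: 0.0, 3.0, 11.0, 10.0, 9.0, 8.0, 0.0 m³/s; ΣQ_DR = 41.00 m³/s.
V = ΣQ_DR · Δt = 41.00 × 900 s = 36900 m³.
Over A = 6.55 km², depth = V / A = 5.63 mm.

d ≈ 5.63 mm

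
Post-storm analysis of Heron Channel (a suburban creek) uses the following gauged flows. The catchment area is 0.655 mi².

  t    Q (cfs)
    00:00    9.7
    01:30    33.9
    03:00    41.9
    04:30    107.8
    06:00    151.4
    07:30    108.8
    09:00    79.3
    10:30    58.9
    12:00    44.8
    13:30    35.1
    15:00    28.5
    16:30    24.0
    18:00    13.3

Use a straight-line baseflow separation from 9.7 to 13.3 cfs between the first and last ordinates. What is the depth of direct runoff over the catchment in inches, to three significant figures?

d ≈ 2.09 in

Direct runoff: 0.00, 23.90, 31.60, 97.20, 140.50, 97.60, 67.80, 47.10, 32.70, 22.70, 15.80, 11.00, 0.00 cfs; ΣQ_DR = 587.9 cfs.
V = ΣQ_DR · Δt = 587.9 × 5400 s = 3.175 × 10^6 ft³.
Over A = 0.655 mi², depth = V / A = 2.09 in.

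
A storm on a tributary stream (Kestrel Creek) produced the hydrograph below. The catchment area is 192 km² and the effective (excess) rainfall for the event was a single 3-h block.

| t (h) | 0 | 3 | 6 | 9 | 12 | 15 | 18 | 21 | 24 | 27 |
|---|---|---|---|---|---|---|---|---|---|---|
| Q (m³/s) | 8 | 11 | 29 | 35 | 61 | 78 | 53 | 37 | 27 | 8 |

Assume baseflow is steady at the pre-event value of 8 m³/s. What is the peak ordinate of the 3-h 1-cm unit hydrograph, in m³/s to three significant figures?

U_p ≈ 46.6 m³/s

Direct runoff: 0.0, 3.0, 21.0, 27.0, 53.0, 70.0, 45.0, 29.0, 19.0, 0.0 m³/s; ΣQ_DR = 267.0 m³/s, peak = 70.0 m³/s.
Runoff depth d = ΣQ_DR·Δt / A = 267.0 × 10800 / (192 km²) = 15.02 mm.
The 1-cm UH is the DRH scaled by (10 mm)/d, so U_p = 70.0 × 10/15.02 = 46.6 m³/s.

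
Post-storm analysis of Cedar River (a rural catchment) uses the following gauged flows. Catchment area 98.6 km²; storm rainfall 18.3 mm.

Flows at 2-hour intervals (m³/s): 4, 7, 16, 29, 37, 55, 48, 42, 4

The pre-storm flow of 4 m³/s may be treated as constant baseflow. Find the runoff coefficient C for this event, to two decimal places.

ΣQ_DR = 206.0 m³/s; V = ΣQ_DR·Δt = 1.483 × 10^6 m³.
Runoff depth d = V / A = 15.04 mm.
C = d / P = 15.04 / 18.3 = 0.82.

C ≈ 0.82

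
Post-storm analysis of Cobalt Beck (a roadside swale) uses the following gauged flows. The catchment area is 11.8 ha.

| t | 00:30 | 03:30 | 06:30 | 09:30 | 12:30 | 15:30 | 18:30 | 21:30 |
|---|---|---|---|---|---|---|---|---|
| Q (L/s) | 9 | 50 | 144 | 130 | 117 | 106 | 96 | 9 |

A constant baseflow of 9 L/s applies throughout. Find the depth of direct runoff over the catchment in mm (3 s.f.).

d ≈ 53.9 mm

Direct runoff: 0.0, 41.0, 135.0, 121.0, 108.0, 97.0, 87.0, 0.0 L/s; ΣQ_DR = 589.0 L/s.
V = ΣQ_DR · Δt = 589.0 × 10800 s = 6.361 × 10^6 L.
Over A = 11.8 ha, depth = V / A = 53.9 mm.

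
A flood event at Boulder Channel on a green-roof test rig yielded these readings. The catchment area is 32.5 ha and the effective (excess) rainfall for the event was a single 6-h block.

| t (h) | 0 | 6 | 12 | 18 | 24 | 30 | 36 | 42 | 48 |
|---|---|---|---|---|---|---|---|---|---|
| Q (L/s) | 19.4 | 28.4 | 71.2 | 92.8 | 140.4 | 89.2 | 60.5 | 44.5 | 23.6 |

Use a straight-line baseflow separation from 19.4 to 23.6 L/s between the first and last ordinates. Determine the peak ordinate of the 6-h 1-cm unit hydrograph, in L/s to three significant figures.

U_p ≈ 47.5 L/s

Direct runoff: 0.00, 8.47, 50.75, 71.83, 118.90, 67.17, 37.95, 21.43, 0.00 L/s; ΣQ_DR = 376.5 L/s, peak = 118.90 L/s.
Runoff depth d = ΣQ_DR·Δt / A = 376.5 × 21600 / (32.5 ha) = 25.02 mm.
The 1-cm UH is the DRH scaled by (10 mm)/d, so U_p = 118.90 × 10/25.02 = 47.5 L/s.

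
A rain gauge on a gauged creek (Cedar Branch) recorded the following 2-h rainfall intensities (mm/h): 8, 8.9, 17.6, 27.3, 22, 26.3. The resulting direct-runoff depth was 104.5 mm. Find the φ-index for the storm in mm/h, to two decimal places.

Only the 4 blocks with intensity above φ contribute runoff: 17.6, 27.3, 22, 26.3 mm/h.
Σ(I−φ)·Δt = d  ⇒  (17.6+27.3+22+26.3 − 4φ)·2 = 104.5
φ = (93.20 − 104.5/2) / 4 = 10.24 mm/h.

φ ≈ 10.24 mm/h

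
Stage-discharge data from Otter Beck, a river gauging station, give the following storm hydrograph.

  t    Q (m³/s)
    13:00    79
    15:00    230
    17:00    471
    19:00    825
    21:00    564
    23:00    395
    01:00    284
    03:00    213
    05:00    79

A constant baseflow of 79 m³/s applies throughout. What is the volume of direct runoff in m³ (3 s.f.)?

V ≈ 1.75 × 10^7 m³

Direct-runoff ordinates (Q − Q_b): 0.0, 151.0, 392.0, 746.0, 485.0, 316.0, 205.0, 134.0, 0.0 m³/s.
ΣQ_DR = 2429 m³/s.
With Δt = 2 h = 7200 s, V = ΣQ_DR · Δt = 2429 × 7200 = 1.75 × 10^7 m³.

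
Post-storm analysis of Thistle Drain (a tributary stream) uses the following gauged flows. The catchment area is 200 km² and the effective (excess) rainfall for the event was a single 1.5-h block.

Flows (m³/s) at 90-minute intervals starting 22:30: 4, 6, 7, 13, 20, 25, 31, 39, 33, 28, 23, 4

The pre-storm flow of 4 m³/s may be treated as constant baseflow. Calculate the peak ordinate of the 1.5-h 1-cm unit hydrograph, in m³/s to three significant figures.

Direct runoff: 0.0, 2.0, 3.0, 9.0, 16.0, 21.0, 27.0, 35.0, 29.0, 24.0, 19.0, 0.0 m³/s; ΣQ_DR = 185.0 m³/s, peak = 35.0 m³/s.
Runoff depth d = ΣQ_DR·Δt / A = 185.0 × 5400 / (200 km²) = 4.995 mm.
The 1-cm UH is the DRH scaled by (10 mm)/d, so U_p = 35.0 × 10/4.995 = 70.1 m³/s.

U_p ≈ 70.1 m³/s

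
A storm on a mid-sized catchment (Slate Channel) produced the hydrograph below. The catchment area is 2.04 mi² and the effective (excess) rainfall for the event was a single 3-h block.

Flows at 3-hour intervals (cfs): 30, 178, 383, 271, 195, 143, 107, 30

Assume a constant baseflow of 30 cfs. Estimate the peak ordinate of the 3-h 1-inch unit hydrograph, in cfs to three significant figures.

Direct runoff: 0.0, 148.0, 353.0, 241.0, 165.0, 113.0, 77.0, 0.0 cfs; ΣQ_DR = 1097 cfs, peak = 353.0 cfs.
Runoff depth d = ΣQ_DR·Δt / A = 1097 × 10800 / (2.04 mi²) = 2.500 in.
The 1-inch UH is the DRH scaled by (1 in)/d, so U_p = 353.0 × 1/2.500 = 141 cfs.

U_p ≈ 141 cfs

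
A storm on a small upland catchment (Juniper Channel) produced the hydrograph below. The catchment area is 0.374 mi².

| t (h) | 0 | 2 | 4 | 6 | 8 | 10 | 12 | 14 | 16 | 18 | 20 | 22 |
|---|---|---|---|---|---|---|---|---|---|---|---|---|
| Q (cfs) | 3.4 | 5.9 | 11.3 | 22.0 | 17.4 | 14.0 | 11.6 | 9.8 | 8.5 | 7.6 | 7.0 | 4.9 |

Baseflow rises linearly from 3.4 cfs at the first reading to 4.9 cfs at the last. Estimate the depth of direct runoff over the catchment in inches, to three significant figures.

Direct runoff: 0.00, 2.36, 7.63, 18.19, 13.45, 9.92, 7.38, 5.45, 4.01, 2.97, 2.24, 0.00 cfs; ΣQ_DR = 73.60 cfs.
V = ΣQ_DR · Δt = 73.60 × 7200 s = 5.299 × 10^5 ft³.
Over A = 0.374 mi², depth = V / A = 0.610 in.

d ≈ 0.610 in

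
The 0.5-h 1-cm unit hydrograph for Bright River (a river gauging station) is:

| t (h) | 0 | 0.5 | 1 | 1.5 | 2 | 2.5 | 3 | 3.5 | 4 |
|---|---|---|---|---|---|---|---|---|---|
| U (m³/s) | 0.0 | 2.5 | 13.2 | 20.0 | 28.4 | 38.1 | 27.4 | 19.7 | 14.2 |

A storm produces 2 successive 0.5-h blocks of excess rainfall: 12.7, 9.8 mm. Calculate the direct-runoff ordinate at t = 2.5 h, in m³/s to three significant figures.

Q ≈ 76.2 m³/s

By discrete convolution, Q_j = Σ (P_i / 10 mm) · U_{j−i}.
At t = 2.5 h (j=5): Q = (12.7/10)·38.1 + (9.8/10)·28.4 = 76.2 m³/s.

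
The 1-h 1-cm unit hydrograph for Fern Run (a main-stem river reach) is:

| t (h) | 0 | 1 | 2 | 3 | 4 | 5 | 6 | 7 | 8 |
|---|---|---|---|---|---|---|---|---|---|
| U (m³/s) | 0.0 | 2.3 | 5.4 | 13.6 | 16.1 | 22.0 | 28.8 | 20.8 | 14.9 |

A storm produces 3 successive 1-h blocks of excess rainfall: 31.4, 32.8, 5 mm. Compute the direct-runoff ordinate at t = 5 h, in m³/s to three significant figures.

By discrete convolution, Q_j = Σ (P_i / 10 mm) · U_{j−i}.
At t = 5 h (j=5): Q = (31.4/10)·22.0 + (32.8/10)·16.1 + (5/10)·13.6 = 129 m³/s.

Q ≈ 129 m³/s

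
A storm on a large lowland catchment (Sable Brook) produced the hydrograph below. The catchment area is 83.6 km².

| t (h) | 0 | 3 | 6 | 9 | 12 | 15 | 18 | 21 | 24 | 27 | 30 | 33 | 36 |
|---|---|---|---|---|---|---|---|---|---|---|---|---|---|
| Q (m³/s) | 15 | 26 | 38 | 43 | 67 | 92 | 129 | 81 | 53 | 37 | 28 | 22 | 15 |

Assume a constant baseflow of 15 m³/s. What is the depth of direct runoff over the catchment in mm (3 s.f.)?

d ≈ 58.3 mm

Direct runoff: 0.0, 11.0, 23.0, 28.0, 52.0, 77.0, 114.0, 66.0, 38.0, 22.0, 13.0, 7.0, 0.0 m³/s; ΣQ_DR = 451.0 m³/s.
V = ΣQ_DR · Δt = 451.0 × 10800 s = 4.871 × 10^6 m³.
Over A = 83.6 km², depth = V / A = 58.3 mm.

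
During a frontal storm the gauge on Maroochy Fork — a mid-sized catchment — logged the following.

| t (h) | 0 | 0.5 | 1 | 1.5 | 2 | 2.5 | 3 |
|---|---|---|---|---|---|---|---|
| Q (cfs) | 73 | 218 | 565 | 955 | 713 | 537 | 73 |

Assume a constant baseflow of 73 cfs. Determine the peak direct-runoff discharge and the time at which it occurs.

Q_p = 882.0 cfs at t = 1.5 h

Subtracting baseflow gives direct-runoff ordinates: 0.0, 145.0, 492.0, 882.0, 640.0, 464.0, 0.0 cfs.
The maximum is 882.0 cfs, occurring at the reading for t = 1.5 h.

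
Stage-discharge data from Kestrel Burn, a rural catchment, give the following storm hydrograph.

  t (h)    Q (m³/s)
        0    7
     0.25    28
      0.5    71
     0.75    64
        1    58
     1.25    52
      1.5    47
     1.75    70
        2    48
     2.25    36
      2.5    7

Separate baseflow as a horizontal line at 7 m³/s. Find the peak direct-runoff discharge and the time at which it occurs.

Q_p = 64.0 m³/s at t = 0.5 h

Subtracting baseflow gives direct-runoff ordinates: 0.0, 21.0, 64.0, 57.0, 51.0, 45.0, 40.0, 63.0, 41.0, 29.0, 0.0 m³/s.
The maximum is 64.0 m³/s, occurring at the reading for t = 0.5 h.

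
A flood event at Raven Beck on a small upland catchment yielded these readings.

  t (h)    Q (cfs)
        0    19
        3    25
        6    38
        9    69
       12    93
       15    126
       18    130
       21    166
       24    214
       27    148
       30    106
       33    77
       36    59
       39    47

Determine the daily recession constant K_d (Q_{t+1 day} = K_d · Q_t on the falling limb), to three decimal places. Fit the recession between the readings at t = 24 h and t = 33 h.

K_d ≈ 0.065

Between t = 24 h and t = 33 h the flow falls from 214 to 77 cfs over 3×3 h = 9 h.
Per-interval ratio K = (77/214)^(1/3) = 0.7113; K_d = K^(24/3) = 0.065.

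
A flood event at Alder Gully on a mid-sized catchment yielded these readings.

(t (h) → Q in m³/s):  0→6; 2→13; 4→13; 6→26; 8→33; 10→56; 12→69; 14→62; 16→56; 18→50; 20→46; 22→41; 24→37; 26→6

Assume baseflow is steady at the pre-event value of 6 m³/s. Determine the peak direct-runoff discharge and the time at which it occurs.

Q_p = 63.0 m³/s at t = 12 h

Subtracting baseflow gives direct-runoff ordinates: 0.0, 7.0, 7.0, 20.0, 27.0, 50.0, 63.0, 56.0, 50.0, 44.0, 40.0, 35.0, 31.0, 0.0 m³/s.
The maximum is 63.0 m³/s, occurring at the reading for t = 12 h.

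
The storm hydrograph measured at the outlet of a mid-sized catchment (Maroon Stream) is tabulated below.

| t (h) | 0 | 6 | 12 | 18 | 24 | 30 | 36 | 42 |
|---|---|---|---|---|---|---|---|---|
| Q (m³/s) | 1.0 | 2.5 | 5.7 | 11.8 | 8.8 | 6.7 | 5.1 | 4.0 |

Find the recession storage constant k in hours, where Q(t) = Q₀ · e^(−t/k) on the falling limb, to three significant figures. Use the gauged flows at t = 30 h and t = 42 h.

k ≈ 23.3 h

On the falling limb, Q drops from 6.7 to 4.0 m³/s between t = 30 h and t = 42 h (Δt = 12 h).
k = −Δt / ln(Q₂/Q₁) = −12 / ln(4.0/6.7) = 23.3 h.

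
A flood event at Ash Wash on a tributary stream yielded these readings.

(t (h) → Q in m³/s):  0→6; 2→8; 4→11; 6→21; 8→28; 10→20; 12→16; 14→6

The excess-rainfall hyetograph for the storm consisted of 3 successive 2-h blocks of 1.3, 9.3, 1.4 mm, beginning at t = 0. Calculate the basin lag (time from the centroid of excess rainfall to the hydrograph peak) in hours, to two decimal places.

t_L ≈ 4.98 h

Centroid of excess rainfall: t_c = Σ P_i·t̄_i / ΣP_i = 3.0167 h (block centres at 1, 3, 5 h).
Hydrograph peak occurs at t = 8 h, so basin lag t_L = 8 − 3.0167 = 4.98 h.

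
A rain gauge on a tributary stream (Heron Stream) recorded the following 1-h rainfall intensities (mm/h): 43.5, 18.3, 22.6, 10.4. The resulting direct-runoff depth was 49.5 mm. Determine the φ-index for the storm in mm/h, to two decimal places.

Only the 3 blocks with intensity above φ contribute runoff: 43.5, 18.3, 22.6 mm/h.
Σ(I−φ)·Δt = d  ⇒  (43.5+18.3+22.6 − 3φ)·1 = 49.5
φ = (84.40 − 49.5/1) / 3 = 11.63 mm/h.

φ ≈ 11.63 mm/h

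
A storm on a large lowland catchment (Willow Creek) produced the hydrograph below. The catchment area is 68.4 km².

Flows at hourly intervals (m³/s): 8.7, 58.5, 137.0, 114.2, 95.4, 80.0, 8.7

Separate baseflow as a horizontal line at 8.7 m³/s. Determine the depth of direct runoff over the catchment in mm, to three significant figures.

Direct runoff: 0.0, 49.8, 128.3, 105.5, 86.7, 71.3, 0.0 m³/s; ΣQ_DR = 441.6 m³/s.
V = ΣQ_DR · Δt = 441.6 × 3600 s = 1.590 × 10^6 m³.
Over A = 68.4 km², depth = V / A = 23.2 mm.

d ≈ 23.2 mm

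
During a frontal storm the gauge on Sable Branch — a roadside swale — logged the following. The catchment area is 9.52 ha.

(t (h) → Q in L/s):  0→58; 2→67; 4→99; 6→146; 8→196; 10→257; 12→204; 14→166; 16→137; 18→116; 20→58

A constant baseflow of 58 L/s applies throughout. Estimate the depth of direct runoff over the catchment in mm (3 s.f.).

Direct runoff: 0.0, 9.0, 41.0, 88.0, 138.0, 199.0, 146.0, 108.0, 79.0, 58.0, 0.0 L/s; ΣQ_DR = 866.0 L/s.
V = ΣQ_DR · Δt = 866.0 × 7200 s = 6.235 × 10^6 L.
Over A = 9.52 ha, depth = V / A = 65.5 mm.

d ≈ 65.5 mm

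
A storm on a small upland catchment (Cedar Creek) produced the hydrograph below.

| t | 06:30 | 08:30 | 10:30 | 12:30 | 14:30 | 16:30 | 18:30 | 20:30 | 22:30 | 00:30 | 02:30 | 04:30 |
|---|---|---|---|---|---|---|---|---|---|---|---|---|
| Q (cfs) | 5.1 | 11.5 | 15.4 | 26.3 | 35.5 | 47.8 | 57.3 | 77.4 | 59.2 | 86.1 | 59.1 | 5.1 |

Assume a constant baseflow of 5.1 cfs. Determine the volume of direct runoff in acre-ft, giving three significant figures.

V ≈ 70.2 acre-ft

Direct-runoff ordinates (Q − Q_b): 0.0, 6.4, 10.3, 21.2, 30.4, 42.7, 52.2, 72.3, 54.1, 81.0, 54.0, 0.0 cfs.
ΣQ_DR = 424.6 cfs.
With Δt = 2 h = 7200 s, V = ΣQ_DR · Δt = 424.6 × 7200 = 3.06 × 10^6 ft³ = 70.2 acre-ft.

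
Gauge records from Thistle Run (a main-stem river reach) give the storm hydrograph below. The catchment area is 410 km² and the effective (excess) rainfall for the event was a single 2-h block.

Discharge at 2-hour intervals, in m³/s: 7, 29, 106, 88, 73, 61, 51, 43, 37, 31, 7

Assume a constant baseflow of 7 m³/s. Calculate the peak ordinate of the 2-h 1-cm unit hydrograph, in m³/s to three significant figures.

U_p ≈ 124 m³/s

Direct runoff: 0.0, 22.0, 99.0, 81.0, 66.0, 54.0, 44.0, 36.0, 30.0, 24.0, 0.0 m³/s; ΣQ_DR = 456.0 m³/s, peak = 99.0 m³/s.
Runoff depth d = ΣQ_DR·Δt / A = 456.0 × 7200 / (410 km²) = 8.008 mm.
The 1-cm UH is the DRH scaled by (10 mm)/d, so U_p = 99.0 × 10/8.008 = 124 m³/s.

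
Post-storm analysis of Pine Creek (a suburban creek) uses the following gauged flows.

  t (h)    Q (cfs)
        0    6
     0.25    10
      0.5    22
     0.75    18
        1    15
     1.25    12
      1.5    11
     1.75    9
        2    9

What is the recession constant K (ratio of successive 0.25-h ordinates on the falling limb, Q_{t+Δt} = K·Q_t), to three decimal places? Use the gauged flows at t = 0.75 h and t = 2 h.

Using the recession-limb readings at t = 0.75 h and t = 2 h: Q falls from 18 to 9 cfs over 5 intervals.
K = (Q₂/Q₁)^(1/5) = (9/18)^(1/5) = 0.871.

K ≈ 0.871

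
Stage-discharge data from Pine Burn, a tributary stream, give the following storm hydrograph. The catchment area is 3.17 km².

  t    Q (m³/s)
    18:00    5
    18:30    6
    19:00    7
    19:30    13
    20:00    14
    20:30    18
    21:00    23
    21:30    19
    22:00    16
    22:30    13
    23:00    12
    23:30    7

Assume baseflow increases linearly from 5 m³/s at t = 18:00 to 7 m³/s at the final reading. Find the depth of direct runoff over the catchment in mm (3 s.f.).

d ≈ 46.0 mm

Direct runoff: 0.00, 0.82, 1.64, 7.45, 8.27, 12.09, 16.91, 12.73, 9.55, 6.36, 5.18, 0.00 m³/s; ΣQ_DR = 81.00 m³/s.
V = ΣQ_DR · Δt = 81.00 × 1800 s = 1.458 × 10^5 m³.
Over A = 3.17 km², depth = V / A = 46.0 mm.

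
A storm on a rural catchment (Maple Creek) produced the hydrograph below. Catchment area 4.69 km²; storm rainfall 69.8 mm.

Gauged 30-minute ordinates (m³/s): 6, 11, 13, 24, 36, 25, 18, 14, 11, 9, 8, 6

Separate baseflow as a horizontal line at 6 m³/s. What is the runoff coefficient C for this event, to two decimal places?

ΣQ_DR = 109.0 m³/s; V = ΣQ_DR·Δt = 1.962 × 10^5 m³.
Runoff depth d = V / A = 41.83 mm.
C = d / P = 41.83 / 69.8 = 0.60.

C ≈ 0.60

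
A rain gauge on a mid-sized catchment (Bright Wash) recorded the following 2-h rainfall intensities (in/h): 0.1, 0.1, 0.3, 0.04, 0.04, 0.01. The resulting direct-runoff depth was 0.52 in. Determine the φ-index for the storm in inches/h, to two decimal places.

φ ≈ 0.08 in/h

Only the 3 blocks with intensity above φ contribute runoff: 0.1, 0.1, 0.3 in/h.
Σ(I−φ)·Δt = d  ⇒  (0.1+0.1+0.3 − 3φ)·2 = 0.52
φ = (0.5000 − 0.52/2) / 3 = 0.08 in/h.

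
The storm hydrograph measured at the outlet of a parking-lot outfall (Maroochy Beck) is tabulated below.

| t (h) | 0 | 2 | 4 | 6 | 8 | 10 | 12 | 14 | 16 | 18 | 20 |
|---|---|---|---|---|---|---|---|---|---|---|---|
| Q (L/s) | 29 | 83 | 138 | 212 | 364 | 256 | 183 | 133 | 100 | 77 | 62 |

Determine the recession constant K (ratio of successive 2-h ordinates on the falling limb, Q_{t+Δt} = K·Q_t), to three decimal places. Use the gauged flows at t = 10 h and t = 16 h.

K ≈ 0.731

Using the recession-limb readings at t = 10 h and t = 16 h: Q falls from 256 to 100 L/s over 3 intervals.
K = (Q₂/Q₁)^(1/3) = (100/256)^(1/3) = 0.731.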